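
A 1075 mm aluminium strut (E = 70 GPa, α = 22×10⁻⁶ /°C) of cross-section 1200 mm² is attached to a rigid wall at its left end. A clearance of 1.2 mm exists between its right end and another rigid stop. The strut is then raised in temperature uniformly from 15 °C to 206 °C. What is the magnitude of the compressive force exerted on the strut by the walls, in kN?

P ≈ 259 kN

Unrestrained expansion: δ_free = αΔT L = 22×10⁻⁶ × 191 × 1075 = 4.517 mm.
The gap closes (δ_free > 1.2 mm) and the wall then resists a further 4.517 − 1.2 = 3.317 mm of expansion.
That suppressed elongation corresponds to σ = E·Δ/L = 70×10³ × 3.317/1075 = 216 MPa.
P = σA = 216 × 1200 = 259.2 kN.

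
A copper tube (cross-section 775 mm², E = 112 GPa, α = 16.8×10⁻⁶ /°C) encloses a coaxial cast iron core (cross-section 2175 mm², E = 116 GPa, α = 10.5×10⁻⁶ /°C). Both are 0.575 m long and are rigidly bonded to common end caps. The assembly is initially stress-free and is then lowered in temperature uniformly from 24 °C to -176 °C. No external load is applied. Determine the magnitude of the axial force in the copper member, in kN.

Both members must finish at the same length. With the larger α, the copper tends to over-contract; the plates restrain it, putting the copper in tension and the cast iron in compression. With no external load the two internal forces are equal and opposite, magnitude P.
Compatibility of the two members (thermal + elastic change equal): (α₁ − α₂)ΔT = P·[1/(A₁E₁) + 1/(A₂E₂)].
|α₁ − α₂|·ΔT = 6.3×10⁻⁶ × 200 = 0.00126.
1/(A₁E₁) + 1/(A₂E₂) = 1/(775×112×10³) + 1/(2175×116×10³) = 1.548×10⁻⁸ N⁻¹.
So P = 0.00126 / 1.548×10⁻⁸ = 81.37 kN.

P ≈ 81.4 kN (tensile in the copper)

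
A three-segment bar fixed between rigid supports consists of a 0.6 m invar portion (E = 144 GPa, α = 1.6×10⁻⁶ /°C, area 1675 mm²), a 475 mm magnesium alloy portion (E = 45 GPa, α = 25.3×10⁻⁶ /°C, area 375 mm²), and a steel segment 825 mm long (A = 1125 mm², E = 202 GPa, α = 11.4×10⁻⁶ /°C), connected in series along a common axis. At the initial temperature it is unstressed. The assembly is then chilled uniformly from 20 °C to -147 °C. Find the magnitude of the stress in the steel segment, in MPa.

σ ≈ 97 MPa (tensile)

If the supports were absent, the total length change would be Σ αᵢΔT Lᵢ = 1.6×10⁻⁶×167×600 + 25.3×10⁻⁶×167×475 + 11.4×10⁻⁶×167×825 = 3.738 mm.
Since the ends are fixed, an axial force P builds up, equal in every segment, with P · Σ Lᵢ/(AᵢEᵢ) = δ_free.
The series flexibility is Σ Lᵢ/(AᵢEᵢ) = 600/(1675×144×10³) + 475/(375×45×10³) + 825/(1125×202×10³) = 3.427×10⁻⁵ mm/N.
So P = 3.738 / 3.427×10⁻⁵ = 109.1 kN, tensile.
σ_{steel} = P / A = 109100 / 1125 = 96.96 MPa.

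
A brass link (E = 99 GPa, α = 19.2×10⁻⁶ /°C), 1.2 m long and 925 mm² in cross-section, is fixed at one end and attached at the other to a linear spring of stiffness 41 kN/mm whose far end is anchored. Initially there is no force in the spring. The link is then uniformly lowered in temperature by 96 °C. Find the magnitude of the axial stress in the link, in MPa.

σ ≈ 63.8 MPa (tensile)

If the spring were absent the link would shorten by αΔT L = 19.2×10⁻⁶ × 96 × 1200 = 2.212 mm.
Let P be the tensile force in the spring. The link extends elastically by PL/(AE) and the spring stretches by P/k; together these equal δ_free.
So P = δ_free / [L/(AE) + 1/k] = 2.212 / [ 1200/(925×99×10³) + 1/(41×10³) ].
P = 2.212 / 3.749×10⁻⁵ = 58990 N.
σ = P/A = 58990/925 = 63.77 MPa.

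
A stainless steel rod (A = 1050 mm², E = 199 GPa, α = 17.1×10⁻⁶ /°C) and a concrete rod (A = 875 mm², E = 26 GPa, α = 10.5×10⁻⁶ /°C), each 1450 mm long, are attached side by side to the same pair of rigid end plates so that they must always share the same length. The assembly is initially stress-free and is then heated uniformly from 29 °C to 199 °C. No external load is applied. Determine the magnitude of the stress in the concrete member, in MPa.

σ ≈ 26.3 MPa (tensile)

Both members must finish at the same length. With the larger α, the stainless steel tends to over-expand; the plates restrain it, putting the stainless steel in compression and the concrete in tension. With no external load the two internal forces are equal and opposite, magnitude P.
Setting the final lengths equal and cancelling L: (α₁ − α₂)ΔT = P/(A₁E₁) + P/(A₂E₂).
|α₁ − α₂|·ΔT = 6.6×10⁻⁶ × 170 = 0.001122.
1/(A₁E₁) + 1/(A₂E₂) = 1/(1050×199×10³) + 1/(875×26×10³) = 4.874×10⁻⁸ N⁻¹.
P = 0.001122 / 4.874×10⁻⁸ = 23020 N = 23.02 kN.
σ_{concrete} = P/A₂ = 23020/875 = 26.31 MPa, tensile.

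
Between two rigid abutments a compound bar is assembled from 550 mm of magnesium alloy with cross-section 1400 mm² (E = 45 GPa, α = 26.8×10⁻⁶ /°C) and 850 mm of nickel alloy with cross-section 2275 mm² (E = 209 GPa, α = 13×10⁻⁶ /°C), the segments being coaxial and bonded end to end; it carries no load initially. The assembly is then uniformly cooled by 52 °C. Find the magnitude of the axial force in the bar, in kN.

P ≈ 128 kN (tensile)

Free thermal contraction of the whole bar: Σ αᵢΔT Lᵢ = 26.8×10⁻⁶×52×550 + 13×10⁻⁶×52×850 = 1.341 mm.
The rigid supports impose zero overall length change; the single axial force P common to all segments must satisfy P Σ Lᵢ/(AᵢEᵢ) = δ_free.
The series flexibility is Σ Lᵢ/(AᵢEᵢ) = 550/(1400×45×10³) + 850/(2275×209×10³) = 1.052×10⁻⁵ mm/N.
So P = 1.341 / 1.052×10⁻⁵ = 127.5 kN, tensile.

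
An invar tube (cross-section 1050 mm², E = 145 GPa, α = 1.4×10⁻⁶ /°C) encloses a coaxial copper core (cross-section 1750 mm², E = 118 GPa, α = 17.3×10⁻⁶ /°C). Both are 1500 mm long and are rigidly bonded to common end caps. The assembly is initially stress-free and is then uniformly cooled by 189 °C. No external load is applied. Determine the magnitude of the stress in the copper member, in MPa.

Both members must finish at the same length. With the larger α, the copper tends to over-contract; the plates restrain it, putting the copper in tension and the invar in compression. With no external load the two internal forces are equal and opposite, magnitude P.
Equating the net (thermal + elastic) strains gives |α₁ − α₂|·ΔT = P·[1/(A₁E₁) + 1/(A₂E₂)].
|α₁ − α₂|·ΔT = 15.9×10⁻⁶ × 189 = 0.003005.
1/(A₁E₁) + 1/(A₂E₂) = 1/(1050×145×10³) + 1/(1750×118×10³) = 1.141×10⁻⁸ N⁻¹.
So P = 0.003005 / 1.141×10⁻⁸ = 263.4 kN.
σ_{copper} = P/A₂ = 263400/1750 = 150.5 MPa, tensile.

σ ≈ 150 MPa (tensile)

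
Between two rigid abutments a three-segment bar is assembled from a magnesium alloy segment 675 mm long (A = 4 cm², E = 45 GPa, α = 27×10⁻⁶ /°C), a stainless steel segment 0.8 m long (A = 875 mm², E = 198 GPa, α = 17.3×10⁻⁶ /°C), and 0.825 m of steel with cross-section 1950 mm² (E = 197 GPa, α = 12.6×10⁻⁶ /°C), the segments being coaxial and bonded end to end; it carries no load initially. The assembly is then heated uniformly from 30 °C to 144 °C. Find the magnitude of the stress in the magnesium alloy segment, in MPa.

Free thermal expansion of the whole bar: Σ αᵢΔT Lᵢ = 27×10⁻⁶×114×675 + 17.3×10⁻⁶×114×800 + 12.6×10⁻⁶×114×825 = 4.84 mm.
Since the ends are fixed, an axial force P builds up, equal in every segment, with P · Σ Lᵢ/(AᵢEᵢ) = δ_free.
The series flexibility is Σ Lᵢ/(AᵢEᵢ) = 675/(400×45×10³) + 800/(875×198×10³) + 825/(1950×197×10³) = 4.427×10⁻⁵ mm/N.
Hence P = δ_free / Σ(L/AE) = 4.84/4.427×10⁻⁵ = 109.4 kN (compressive).
σ_{magnesium alloy} = P / A = 109400 / 400 = 273.4 MPa.

σ ≈ 273 MPa (compressive)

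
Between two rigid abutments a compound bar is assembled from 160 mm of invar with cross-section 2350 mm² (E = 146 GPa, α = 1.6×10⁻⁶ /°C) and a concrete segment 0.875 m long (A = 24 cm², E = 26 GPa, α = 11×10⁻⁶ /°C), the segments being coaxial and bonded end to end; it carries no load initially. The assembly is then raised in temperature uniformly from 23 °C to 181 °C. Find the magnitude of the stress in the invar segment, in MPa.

With the walls removed the bar would change length by δ_free = Σ αᵢΔT Lᵢ = 1.6×10⁻⁶×158×160 + 11×10⁻⁶×158×875 = 1.561 mm.
The rigid supports impose zero overall length change; the single axial force P common to all segments must satisfy P Σ Lᵢ/(AᵢEᵢ) = δ_free.
Σ Lᵢ/(AᵢEᵢ) = 160/(2350×146×10³) + 875/(2400×26×10³) = 1.449×10⁻⁵ mm/N.
P = 1.561 / 1.449×10⁻⁵ = 107800 N = 107.8 kN, compressive.
σ_{invar} = P / A = 107800 / 2350 = 45.85 MPa.

σ ≈ 45.9 MPa (compressive)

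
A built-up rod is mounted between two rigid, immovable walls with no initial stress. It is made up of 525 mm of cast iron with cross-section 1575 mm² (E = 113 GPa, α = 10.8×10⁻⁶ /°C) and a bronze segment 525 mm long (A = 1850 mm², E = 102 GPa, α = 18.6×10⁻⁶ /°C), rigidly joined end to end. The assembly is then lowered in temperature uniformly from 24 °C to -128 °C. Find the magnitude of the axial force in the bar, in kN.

If the supports were absent, the total length change would be Σ αᵢΔT Lᵢ = 10.8×10⁻⁶×152×525 + 18.6×10⁻⁶×152×525 = 2.346 mm.
Since the ends are fixed, an axial force P builds up, equal in every segment, with P · Σ Lᵢ/(AᵢEᵢ) = δ_free.
The series flexibility is Σ Lᵢ/(AᵢEᵢ) = 525/(1575×113×10³) + 525/(1850×102×10³) = 5.732×10⁻⁶ mm/N.
Hence P = δ_free / Σ(L/AE) = 2.346/5.732×10⁻⁶ = 409.3 kN (tensile).

P ≈ 409 kN (tensile)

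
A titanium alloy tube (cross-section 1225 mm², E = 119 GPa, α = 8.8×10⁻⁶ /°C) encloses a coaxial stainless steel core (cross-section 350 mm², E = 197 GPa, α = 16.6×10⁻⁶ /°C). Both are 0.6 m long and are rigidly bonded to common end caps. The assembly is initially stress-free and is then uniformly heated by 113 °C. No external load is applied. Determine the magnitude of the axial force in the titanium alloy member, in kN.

Equilibrium of a rigid end plate with no external load gives equal and opposite internal forces ±P in the two members. Since α_{stainless steel} > α_{titanium alloy}, heating drives the stainless steel into compression and the titanium alloy into tension.
Setting the final lengths equal and cancelling L: (α₁ − α₂)ΔT = P/(A₁E₁) + P/(A₂E₂).
|α₁ − α₂|·ΔT = 7.8×10⁻⁶ × 113 = 0.0008814.
1/(A₁E₁) + 1/(A₂E₂) = 1/(1225×119×10³) + 1/(350×197×10³) = 2.136×10⁻⁸ N⁻¹.
P = 0.0008814 / 2.136×10⁻⁸ = 41260 N = 41.26 kN.

P ≈ 41.3 kN (tensile in the titanium alloy)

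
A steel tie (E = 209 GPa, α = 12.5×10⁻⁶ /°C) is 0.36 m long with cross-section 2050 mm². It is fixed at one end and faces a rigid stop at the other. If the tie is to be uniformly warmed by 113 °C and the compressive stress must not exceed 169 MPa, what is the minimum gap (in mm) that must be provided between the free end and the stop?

g ≈ 0.217 mm

Free expansion if unrestrained: δ_free = αΔT L = 12.5×10⁻⁶ × 113 × 360 = 0.5085 mm.
At the allowable stress the elastic shortening the wall may impose is σL/E = 169 × 360 / (209×10³) = 0.2911 mm.
So the gap has to take up the difference, g_min = δ_free − σL/E = 0.5085 − 0.2911 = 0.2174 mm.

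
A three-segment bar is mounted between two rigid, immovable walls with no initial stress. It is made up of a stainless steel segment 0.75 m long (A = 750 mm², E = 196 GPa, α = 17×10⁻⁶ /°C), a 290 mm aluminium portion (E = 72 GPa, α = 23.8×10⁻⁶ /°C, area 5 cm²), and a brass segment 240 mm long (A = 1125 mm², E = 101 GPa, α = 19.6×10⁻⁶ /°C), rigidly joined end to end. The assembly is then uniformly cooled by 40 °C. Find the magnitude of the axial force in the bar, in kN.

If the supports were absent, the total length change would be Σ αᵢΔT Lᵢ = 17×10⁻⁶×40×750 + 23.8×10⁻⁶×40×290 + 19.6×10⁻⁶×40×240 = 0.9742 mm.
Since the ends are fixed, an axial force P builds up, equal in every segment, with P · Σ Lᵢ/(AᵢEᵢ) = δ_free.
Σ Lᵢ/(AᵢEᵢ) = 750/(750×196×10³) + 290/(500×72×10³) + 240/(1125×101×10³) = 1.527×10⁻⁵ mm/N.
So P = 0.9742 / 1.527×10⁻⁵ = 63.8 kN, tensile.

P ≈ 63.8 kN (tensile)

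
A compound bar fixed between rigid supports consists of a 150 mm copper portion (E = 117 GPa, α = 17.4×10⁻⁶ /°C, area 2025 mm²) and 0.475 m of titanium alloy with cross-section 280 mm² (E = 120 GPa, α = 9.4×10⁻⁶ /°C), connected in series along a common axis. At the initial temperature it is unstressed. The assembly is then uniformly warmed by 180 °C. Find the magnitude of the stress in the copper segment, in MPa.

Free thermal expansion of the whole bar: Σ αᵢΔT Lᵢ = 17.4×10⁻⁶×180×150 + 9.4×10⁻⁶×180×475 = 1.273 mm.
Since the ends are fixed, an axial force P builds up, equal in every segment, with P · Σ Lᵢ/(AᵢEᵢ) = δ_free.
Σ Lᵢ/(AᵢEᵢ) = 150/(2025×117×10³) + 475/(280×120×10³) = 1.477×10⁻⁵ mm/N.
So P = 1.273 / 1.477×10⁻⁵ = 86.22 kN, compressive.
σ_{copper} = P / A = 86220 / 2025 = 42.58 MPa.

σ ≈ 42.6 MPa (compressive)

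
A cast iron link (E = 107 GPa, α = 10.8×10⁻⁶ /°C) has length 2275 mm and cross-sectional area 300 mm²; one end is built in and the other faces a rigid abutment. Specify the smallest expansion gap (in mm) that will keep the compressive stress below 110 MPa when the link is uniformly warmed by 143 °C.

Free expansion if unrestrained: δ_free = αΔT L = 10.8×10⁻⁶ × 143 × 2275 = 3.514 mm.
A stress of 110 MPa corresponds to the wall pushing the link back by σL/E = 110×2275/(107×10³) = 2.339 mm.
The gap must absorb the remainder: g_min = 3.514 − 2.339 = 1.175 mm.

g ≈ 1.17 mm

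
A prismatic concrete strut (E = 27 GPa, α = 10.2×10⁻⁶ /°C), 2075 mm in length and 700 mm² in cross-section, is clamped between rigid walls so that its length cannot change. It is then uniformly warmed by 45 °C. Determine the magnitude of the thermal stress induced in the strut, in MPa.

Because both ends are immovable the net strain is zero, and the suppressed thermal strain is αΔT = 10.2×10⁻⁶ × 45 = 459×10⁻⁶.
Hence σ = E·αΔT = 27×10³ × 459×10⁻⁶ = 12.39 MPa, compressive.

σ ≈ 12.4 MPa (compressive)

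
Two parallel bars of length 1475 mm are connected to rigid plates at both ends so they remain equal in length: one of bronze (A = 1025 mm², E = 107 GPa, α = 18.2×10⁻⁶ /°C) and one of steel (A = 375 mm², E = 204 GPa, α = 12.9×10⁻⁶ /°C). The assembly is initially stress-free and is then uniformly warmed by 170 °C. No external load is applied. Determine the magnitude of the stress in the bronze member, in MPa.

σ ≈ 39.6 MPa (compressive)

The bronze has the larger α, so on heating it would change length more than the steel if both were free. The rigid plates force a common final length, so the bronze is put into compression and the steel into tension, with equal and opposite forces P (no external load).
Equating the net (thermal + elastic) strains gives |α₁ − α₂|·ΔT = P·[1/(A₁E₁) + 1/(A₂E₂)].
|α₁ − α₂|·ΔT = 5.3×10⁻⁶ × 170 = 0.000901.
1/(A₁E₁) + 1/(A₂E₂) = 1/(1025×107×10³) + 1/(375×204×10³) = 2.219×10⁻⁸ N⁻¹.
So P = 0.000901 / 2.219×10⁻⁸ = 40.6 kN.
σ_{bronze} = P/A₁ = 40600/1025 = 39.61 MPa, compressive.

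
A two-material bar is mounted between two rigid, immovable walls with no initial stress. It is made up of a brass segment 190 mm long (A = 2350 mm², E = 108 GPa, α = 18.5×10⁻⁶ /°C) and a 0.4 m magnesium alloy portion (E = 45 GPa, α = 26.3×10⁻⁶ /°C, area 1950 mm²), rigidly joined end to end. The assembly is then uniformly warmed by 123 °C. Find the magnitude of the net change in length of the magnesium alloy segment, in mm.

If the supports were absent, the total length change would be Σ αᵢΔT Lᵢ = 18.5×10⁻⁶×123×190 + 26.3×10⁻⁶×123×400 = 1.726 mm.
Since the ends are fixed, an axial force P builds up, equal in every segment, with P · Σ Lᵢ/(AᵢEᵢ) = δ_free.
Σ Lᵢ/(AᵢEᵢ) = 190/(2350×108×10³) + 400/(1950×45×10³) = 5.307×10⁻⁶ mm/N.
So P = 1.726 / 5.307×10⁻⁶ = 325.3 kN, compressive.
For the magnesium alloy segment, free thermal change = 26.3×10⁻⁶×123×400 = 1.294 mm and elastic change from P = 325300×400/(1950×45×10³) = 1.483 mm; these oppose, so the net change is 0.189 mm (segment shortens).

|ΔL| ≈ 0.189 mm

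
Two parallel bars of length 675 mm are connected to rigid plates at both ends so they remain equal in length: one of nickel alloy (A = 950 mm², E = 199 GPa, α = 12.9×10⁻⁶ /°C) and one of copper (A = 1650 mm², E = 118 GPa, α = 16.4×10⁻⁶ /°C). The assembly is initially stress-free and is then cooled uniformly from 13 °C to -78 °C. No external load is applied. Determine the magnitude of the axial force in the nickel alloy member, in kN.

P ≈ 30.5 kN (compressive in the nickel alloy)

The copper has the larger α, so on cooling it would change length more than the nickel alloy if both were free. The rigid plates force a common final length, so the copper is put into tension and the nickel alloy into compression, with equal and opposite forces P (no external load).
Setting the final lengths equal and cancelling L: (α₁ − α₂)ΔT = P/(A₁E₁) + P/(A₂E₂).
|α₁ − α₂|·ΔT = 3.5×10⁻⁶ × 91 = 0.0003185.
1/(A₁E₁) + 1/(A₂E₂) = 1/(950×199×10³) + 1/(1650×118×10³) = 1.043×10⁻⁸ N⁻¹.
P = 0.0003185 / 1.043×10⁻⁸ = 30550 N = 30.55 kN.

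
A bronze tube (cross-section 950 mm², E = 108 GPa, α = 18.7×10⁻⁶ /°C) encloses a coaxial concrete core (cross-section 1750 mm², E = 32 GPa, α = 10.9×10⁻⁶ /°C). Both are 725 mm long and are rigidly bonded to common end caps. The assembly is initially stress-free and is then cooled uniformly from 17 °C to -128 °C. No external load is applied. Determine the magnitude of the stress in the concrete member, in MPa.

Both members must finish at the same length. With the larger α, the bronze tends to over-contract; the plates restrain it, putting the bronze in tension and the concrete in compression. With no external load the two internal forces are equal and opposite, magnitude P.
Compatibility of the two members (thermal + elastic change equal): (α₁ − α₂)ΔT = P·[1/(A₁E₁) + 1/(A₂E₂)].
|α₁ − α₂|·ΔT = 7.8×10⁻⁶ × 145 = 0.001131.
1/(A₁E₁) + 1/(A₂E₂) = 1/(950×108×10³) + 1/(1750×32×10³) = 2.76×10⁻⁸ N⁻¹.
So P = 0.001131 / 2.76×10⁻⁸ = 40.97 kN.
σ_{concrete} = P/A₂ = 40970/1750 = 23.41 MPa, compressive.

σ ≈ 23.4 MPa (compressive)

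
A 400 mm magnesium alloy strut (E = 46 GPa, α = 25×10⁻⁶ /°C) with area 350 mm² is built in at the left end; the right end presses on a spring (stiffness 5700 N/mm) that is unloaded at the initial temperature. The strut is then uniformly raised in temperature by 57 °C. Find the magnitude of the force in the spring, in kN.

If the spring were absent the strut would lengthen by αΔT L = 25×10⁻⁶ × 57 × 400 = 0.57 mm.
Let P be the compressive force at the spring. The strut shortens elastically by PL/(AE) and the spring compresses by P/k; together these equal δ_free.
So P = δ_free / [L/(AE) + 1/k] = 0.57 / [ 400/(350×46×10³) + 1/(5700) ].
P = 0.57 / 0.0002003 = 2846 N.

P ≈ 2.85 kN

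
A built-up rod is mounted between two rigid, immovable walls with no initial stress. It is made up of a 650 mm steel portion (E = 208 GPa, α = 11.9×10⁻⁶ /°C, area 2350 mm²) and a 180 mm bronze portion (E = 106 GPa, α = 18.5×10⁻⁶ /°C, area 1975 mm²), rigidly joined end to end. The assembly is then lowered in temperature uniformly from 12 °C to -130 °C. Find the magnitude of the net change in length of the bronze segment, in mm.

|ΔL| ≈ 0.144 mm

Free thermal contraction of the whole bar: Σ αᵢΔT Lᵢ = 11.9×10⁻⁶×142×650 + 18.5×10⁻⁶×142×180 = 1.571 mm.
Since the ends are fixed, an axial force P builds up, equal in every segment, with P · Σ Lᵢ/(AᵢEᵢ) = δ_free.
Σ Lᵢ/(AᵢEᵢ) = 650/(2350×208×10³) + 180/(1975×106×10³) = 2.19×10⁻⁶ mm/N.
Hence P = δ_free / Σ(L/AE) = 1.571/2.19×10⁻⁶ = 717.6 kN (tensile).
For the bronze segment, free thermal change = 18.5×10⁻⁶×142×180 = 0.4729 mm and elastic change from P = 717600×180/(1975×106×10³) = 0.617 mm; these oppose, so the net change is 0.144 mm (segment lengthens).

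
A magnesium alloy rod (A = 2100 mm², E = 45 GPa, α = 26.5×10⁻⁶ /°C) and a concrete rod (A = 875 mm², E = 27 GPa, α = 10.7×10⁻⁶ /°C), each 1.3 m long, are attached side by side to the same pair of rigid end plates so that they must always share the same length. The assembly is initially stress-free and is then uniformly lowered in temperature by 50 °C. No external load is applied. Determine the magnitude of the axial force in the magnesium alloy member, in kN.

P ≈ 14.9 kN (tensile in the magnesium alloy)

Equilibrium of a rigid end plate with no external load gives equal and opposite internal forces ±P in the two members. Since α_{magnesium alloy} > α_{concrete}, cooling drives the magnesium alloy into tension and the concrete into compression.
Compatibility of the two members (thermal + elastic change equal): (α₁ − α₂)ΔT = P·[1/(A₁E₁) + 1/(A₂E₂)].
|α₁ − α₂|·ΔT = 15.8×10⁻⁶ × 50 = 0.00079.
1/(A₁E₁) + 1/(A₂E₂) = 1/(2100×45×10³) + 1/(875×27×10³) = 5.291×10⁻⁸ N⁻¹.
So P = 0.00079 / 5.291×10⁻⁸ = 14.93 kN.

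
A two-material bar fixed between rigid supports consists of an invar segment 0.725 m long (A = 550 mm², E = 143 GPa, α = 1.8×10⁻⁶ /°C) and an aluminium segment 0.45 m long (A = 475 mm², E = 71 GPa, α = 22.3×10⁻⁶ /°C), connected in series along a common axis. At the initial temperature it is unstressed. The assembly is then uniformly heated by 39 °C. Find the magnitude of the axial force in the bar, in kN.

P ≈ 19.6 kN (compressive)

With the walls removed the bar would change length by δ_free = Σ αᵢΔT Lᵢ = 1.8×10⁻⁶×39×725 + 22.3×10⁻⁶×39×450 = 0.4423 mm.
Since the ends are fixed, an axial force P builds up, equal in every segment, with P · Σ Lᵢ/(AᵢEᵢ) = δ_free.
The series flexibility is Σ Lᵢ/(AᵢEᵢ) = 725/(550×143×10³) + 450/(475×71×10³) = 2.256×10⁻⁵ mm/N.
Hence P = δ_free / Σ(L/AE) = 0.4423/2.256×10⁻⁵ = 19.6 kN (compressive).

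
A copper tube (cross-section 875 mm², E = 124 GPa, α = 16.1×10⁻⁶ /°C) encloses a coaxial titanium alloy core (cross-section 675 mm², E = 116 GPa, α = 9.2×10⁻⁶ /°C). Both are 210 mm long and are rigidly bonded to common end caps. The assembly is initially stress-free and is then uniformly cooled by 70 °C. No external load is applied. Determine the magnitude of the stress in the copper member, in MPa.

Equilibrium of a rigid end plate with no external load gives equal and opposite internal forces ±P in the two members. Since α_{copper} > α_{titanium alloy}, cooling drives the copper into tension and the titanium alloy into compression.
Compatibility of the two members (thermal + elastic change equal): (α₁ − α₂)ΔT = P·[1/(A₁E₁) + 1/(A₂E₂)].
|α₁ − α₂|·ΔT = 6.9×10⁻⁶ × 70 = 0.000483.
1/(A₁E₁) + 1/(A₂E₂) = 1/(875×124×10³) + 1/(675×116×10³) = 2.199×10⁻⁸ N⁻¹.
P = 0.000483 / 2.199×10⁻⁸ = 21970 N = 21.97 kN.
σ_{copper} = P/A₁ = 21970/875 = 25.1 MPa, tensile.

σ ≈ 25.1 MPa (tensile)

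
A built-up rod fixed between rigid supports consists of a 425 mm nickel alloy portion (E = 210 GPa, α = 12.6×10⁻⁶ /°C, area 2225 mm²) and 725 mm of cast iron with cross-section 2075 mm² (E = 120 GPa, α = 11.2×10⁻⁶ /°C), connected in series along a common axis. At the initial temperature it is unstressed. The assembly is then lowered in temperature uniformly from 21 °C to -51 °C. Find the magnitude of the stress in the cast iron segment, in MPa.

Free thermal contraction of the whole bar: Σ αᵢΔT Lᵢ = 12.6×10⁻⁶×72×425 + 11.2×10⁻⁶×72×725 = 0.9702 mm.
The walls prevent any net length change, so an axial force P (same in every segment) develops. Compatibility: P · Σ Lᵢ/(AᵢEᵢ) = δ_free.
Σ Lᵢ/(AᵢEᵢ) = 425/(2225×210×10³) + 725/(2075×120×10³) = 3.821×10⁻⁶ mm/N.
P = 0.9702 / 3.821×10⁻⁶ = 253900 N = 253.9 kN, tensile.
σ_{cast iron} = P / A = 253900 / 2075 = 122.4 MPa.

σ ≈ 122 MPa (tensile)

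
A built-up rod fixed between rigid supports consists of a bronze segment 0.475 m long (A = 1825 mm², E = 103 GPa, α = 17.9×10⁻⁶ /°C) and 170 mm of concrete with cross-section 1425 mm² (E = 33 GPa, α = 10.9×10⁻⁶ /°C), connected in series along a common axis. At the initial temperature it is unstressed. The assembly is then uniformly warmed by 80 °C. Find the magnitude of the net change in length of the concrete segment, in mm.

|ΔL| ≈ 0.339 mm

If the supports were absent, the total length change would be Σ αᵢΔT Lᵢ = 17.9×10⁻⁶×80×475 + 10.9×10⁻⁶×80×170 = 0.8284 mm.
The rigid supports impose zero overall length change; the single axial force P common to all segments must satisfy P Σ Lᵢ/(AᵢEᵢ) = δ_free.
Σ Lᵢ/(AᵢEᵢ) = 475/(1825×103×10³) + 170/(1425×33×10³) = 6.142×10⁻⁶ mm/N.
Hence P = δ_free / Σ(L/AE) = 0.8284/6.142×10⁻⁶ = 134.9 kN (compressive).
For the concrete segment, free thermal change = 10.9×10⁻⁶×80×170 = 0.1482 mm and elastic change from P = 134900×170/(1425×33×10³) = 0.4876 mm; these oppose, so the net change is 0.339 mm (segment shortens).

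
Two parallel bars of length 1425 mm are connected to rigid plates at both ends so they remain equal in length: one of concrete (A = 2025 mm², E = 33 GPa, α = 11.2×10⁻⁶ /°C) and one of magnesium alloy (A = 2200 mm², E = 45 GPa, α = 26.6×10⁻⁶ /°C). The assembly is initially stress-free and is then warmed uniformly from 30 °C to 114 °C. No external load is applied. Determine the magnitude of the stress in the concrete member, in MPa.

σ ≈ 25.5 MPa (tensile)

The magnesium alloy has the larger α, so on heating it would change length more than the concrete if both were free. The rigid plates force a common final length, so the magnesium alloy is put into compression and the concrete into tension, with equal and opposite forces P (no external load).
Setting the final lengths equal and cancelling L: (α₁ − α₂)ΔT = P/(A₁E₁) + P/(A₂E₂).
|α₁ − α₂|·ΔT = 15.4×10⁻⁶ × 84 = 0.001294.
1/(A₁E₁) + 1/(A₂E₂) = 1/(2025×33×10³) + 1/(2200×45×10³) = 2.507×10⁻⁸ N⁻¹.
P = 0.001294 / 2.507×10⁻⁸ = 51610 N = 51.61 kN.
σ_{concrete} = P/A₁ = 51610/2025 = 25.49 MPa, tensile.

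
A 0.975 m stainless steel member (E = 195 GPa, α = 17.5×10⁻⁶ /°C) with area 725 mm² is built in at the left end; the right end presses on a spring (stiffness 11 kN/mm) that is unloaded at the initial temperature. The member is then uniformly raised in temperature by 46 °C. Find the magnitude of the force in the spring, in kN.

The unrestrained thermal change is αΔT L = 17.5×10⁻⁶ × 46 × 975 = 0.7849 mm.
Let P be the compressive force at the spring. The member shortens elastically by PL/(AE) and the spring compresses by P/k; together these equal δ_free.
So P = δ_free / [L/(AE) + 1/k] = 0.7849 / [ 975/(725×195×10³) + 1/(11×10³) ].
P = 0.7849 / 9.781×10⁻⁵ = 8025 N.

P ≈ 8.02 kN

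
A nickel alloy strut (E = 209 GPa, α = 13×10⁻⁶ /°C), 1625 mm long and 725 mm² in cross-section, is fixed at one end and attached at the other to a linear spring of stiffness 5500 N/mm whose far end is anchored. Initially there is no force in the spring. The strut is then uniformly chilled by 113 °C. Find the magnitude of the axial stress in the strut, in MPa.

σ ≈ 17.1 MPa (tensile)

The unrestrained thermal change is αΔT L = 13×10⁻⁶ × 113 × 1625 = 2.387 mm.
With a force P in the spring, the elastic change of the strut is PL/(AE) and that of the spring is P/k; compatibility requires their sum to equal δ_free.
P [ L/(AE) + 1/k ] = δ_free → P [ 1625/(725×209×10³) + 1/(5500) ] = 2.387.
P = 2.387 / 0.0001925 = 12400 N.
σ = P/A = 12400/725 = 17.1 MPa.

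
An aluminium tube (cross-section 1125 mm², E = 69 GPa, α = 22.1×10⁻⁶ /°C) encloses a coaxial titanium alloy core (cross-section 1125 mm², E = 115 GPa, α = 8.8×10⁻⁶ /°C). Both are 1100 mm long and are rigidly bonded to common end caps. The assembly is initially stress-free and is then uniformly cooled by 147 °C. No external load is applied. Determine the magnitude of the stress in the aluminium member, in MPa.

σ ≈ 84.3 MPa (tensile)

Equilibrium of a rigid end plate with no external load gives equal and opposite internal forces ±P in the two members. Since α_{aluminium} > α_{titanium alloy}, cooling drives the aluminium into tension and the titanium alloy into compression.
Equating the net (thermal + elastic) strains gives |α₁ − α₂|·ΔT = P·[1/(A₁E₁) + 1/(A₂E₂)].
|α₁ − α₂|·ΔT = 13.3×10⁻⁶ × 147 = 0.001955.
1/(A₁E₁) + 1/(A₂E₂) = 1/(1125×69×10³) + 1/(1125×115×10³) = 2.061×10⁻⁸ N⁻¹.
P = 0.001955 / 2.061×10⁻⁸ = 94850 N = 94.85 kN.
σ_{aluminium} = P/A₁ = 94850/1125 = 84.31 MPa, tensile.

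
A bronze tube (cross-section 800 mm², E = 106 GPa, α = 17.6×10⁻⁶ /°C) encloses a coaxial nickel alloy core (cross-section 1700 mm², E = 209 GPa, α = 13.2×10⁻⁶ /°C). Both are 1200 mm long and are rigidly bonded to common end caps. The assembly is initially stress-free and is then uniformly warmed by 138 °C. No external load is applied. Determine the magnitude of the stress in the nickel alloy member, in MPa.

Both members must finish at the same length. With the larger α, the bronze tends to over-expand; the plates restrain it, putting the bronze in compression and the nickel alloy in tension. With no external load the two internal forces are equal and opposite, magnitude P.
Equating the net (thermal + elastic) strains gives |α₁ − α₂|·ΔT = P·[1/(A₁E₁) + 1/(A₂E₂)].
|α₁ − α₂|·ΔT = 4.4×10⁻⁶ × 138 = 0.0006072.
1/(A₁E₁) + 1/(A₂E₂) = 1/(800×106×10³) + 1/(1700×209×10³) = 1.461×10⁻⁸ N⁻¹.
P = 0.0006072 / 1.461×10⁻⁸ = 41570 N = 41.57 kN.
σ_{nickel alloy} = P/A₂ = 41570/1700 = 24.45 MPa, tensile.

σ ≈ 24.5 MPa (tensile)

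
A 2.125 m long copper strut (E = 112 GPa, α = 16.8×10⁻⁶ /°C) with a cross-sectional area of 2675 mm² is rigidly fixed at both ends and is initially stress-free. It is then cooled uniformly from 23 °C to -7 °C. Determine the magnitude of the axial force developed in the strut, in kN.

P ≈ 151 kN (tensile)

Full restraint means ε = 0, so the stress is σ = EαΔT = 112×10³ × 16.8×10⁻⁶ × 30 = 56.45 MPa.
Axial force P = σA = 56.45 × 2675 = 151000 N = 151 kN, tensile.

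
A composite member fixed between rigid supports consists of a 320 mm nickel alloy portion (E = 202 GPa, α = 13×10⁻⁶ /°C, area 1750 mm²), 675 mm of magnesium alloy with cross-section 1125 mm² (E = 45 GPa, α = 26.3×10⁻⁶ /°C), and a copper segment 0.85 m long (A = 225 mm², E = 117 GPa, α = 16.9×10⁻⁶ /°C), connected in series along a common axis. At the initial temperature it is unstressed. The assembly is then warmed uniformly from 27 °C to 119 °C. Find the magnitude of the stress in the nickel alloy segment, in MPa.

With the walls removed the bar would change length by δ_free = Σ αᵢΔT Lᵢ = 13×10⁻⁶×92×320 + 26.3×10⁻⁶×92×675 + 16.9×10⁻⁶×92×850 = 3.338 mm.
The walls prevent any net length change, so an axial force P (same in every segment) develops. Compatibility: P · Σ Lᵢ/(AᵢEᵢ) = δ_free.
The series flexibility is Σ Lᵢ/(AᵢEᵢ) = 320/(1750×202×10³) + 675/(1125×45×10³) + 850/(225×117×10³) = 4.653×10⁻⁵ mm/N.
Hence P = δ_free / Σ(L/AE) = 3.338/4.653×10⁻⁵ = 71.73 kN (compressive).
σ_{nickel alloy} = P / A = 71730 / 1750 = 40.99 MPa.

σ ≈ 41 MPa (compressive)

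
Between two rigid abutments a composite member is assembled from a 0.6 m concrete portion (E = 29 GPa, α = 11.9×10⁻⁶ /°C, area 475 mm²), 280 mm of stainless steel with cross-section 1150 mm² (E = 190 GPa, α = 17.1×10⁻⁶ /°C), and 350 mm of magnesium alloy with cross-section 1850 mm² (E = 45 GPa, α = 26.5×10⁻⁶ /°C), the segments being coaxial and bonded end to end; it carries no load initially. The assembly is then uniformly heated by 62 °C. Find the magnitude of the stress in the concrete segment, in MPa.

σ ≈ 56.4 MPa (compressive)

With the walls removed the bar would change length by δ_free = Σ αᵢΔT Lᵢ = 11.9×10⁻⁶×62×600 + 17.1×10⁻⁶×62×280 + 26.5×10⁻⁶×62×350 = 1.315 mm.
Since the ends are fixed, an axial force P builds up, equal in every segment, with P · Σ Lᵢ/(AᵢEᵢ) = δ_free.
The series flexibility is Σ Lᵢ/(AᵢEᵢ) = 600/(475×29×10³) + 280/(1150×190×10³) + 350/(1850×45×10³) = 4.904×10⁻⁵ mm/N.
P = 1.315 / 4.904×10⁻⁵ = 26800 N = 26.8 kN, compressive.
σ_{concrete} = P / A = 26800 / 475 = 56.43 MPa.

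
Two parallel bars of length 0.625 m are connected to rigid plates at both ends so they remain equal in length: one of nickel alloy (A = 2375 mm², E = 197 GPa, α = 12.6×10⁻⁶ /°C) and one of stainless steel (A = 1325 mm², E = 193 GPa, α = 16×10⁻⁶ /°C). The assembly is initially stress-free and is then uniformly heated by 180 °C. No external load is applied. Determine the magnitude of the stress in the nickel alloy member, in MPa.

σ ≈ 42.6 MPa (tensile)

The stainless steel has the larger α, so on heating it would change length more than the nickel alloy if both were free. The rigid plates force a common final length, so the stainless steel is put into compression and the nickel alloy into tension, with equal and opposite forces P (no external load).
Equating the net (thermal + elastic) strains gives |α₁ − α₂|·ΔT = P·[1/(A₁E₁) + 1/(A₂E₂)].
|α₁ − α₂|·ΔT = 3.4×10⁻⁶ × 180 = 0.000612.
1/(A₁E₁) + 1/(A₂E₂) = 1/(2375×197×10³) + 1/(1325×193×10³) = 6.048×10⁻⁹ N⁻¹.
P = 0.000612 / 6.048×10⁻⁹ = 101200 N = 101.2 kN.
σ_{nickel alloy} = P/A₁ = 101200/2375 = 42.61 MPa, tensile.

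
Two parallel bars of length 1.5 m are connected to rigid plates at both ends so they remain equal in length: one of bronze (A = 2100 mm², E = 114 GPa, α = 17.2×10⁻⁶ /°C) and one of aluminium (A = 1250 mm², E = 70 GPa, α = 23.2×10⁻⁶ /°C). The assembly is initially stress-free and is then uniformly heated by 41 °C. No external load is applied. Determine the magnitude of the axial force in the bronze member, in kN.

P ≈ 15.8 kN (tensile in the bronze)

The aluminium has the larger α, so on heating it would change length more than the bronze if both were free. The rigid plates force a common final length, so the aluminium is put into compression and the bronze into tension, with equal and opposite forces P (no external load).
Compatibility of the two members (thermal + elastic change equal): (α₁ − α₂)ΔT = P·[1/(A₁E₁) + 1/(A₂E₂)].
|α₁ − α₂|·ΔT = 6×10⁻⁶ × 41 = 0.000246.
1/(A₁E₁) + 1/(A₂E₂) = 1/(2100×114×10³) + 1/(1250×70×10³) = 1.561×10⁻⁸ N⁻¹.
So P = 0.000246 / 1.561×10⁻⁸ = 15.76 kN.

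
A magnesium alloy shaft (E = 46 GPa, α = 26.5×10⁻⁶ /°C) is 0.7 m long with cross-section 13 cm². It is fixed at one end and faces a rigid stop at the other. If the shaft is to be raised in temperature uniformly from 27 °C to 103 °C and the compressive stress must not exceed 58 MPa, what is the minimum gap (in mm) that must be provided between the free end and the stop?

g ≈ 0.527 mm

Free expansion if unrestrained: δ_free = αΔT L = 26.5×10⁻⁶ × 76 × 700 = 1.41 mm.
At the allowable stress the elastic shortening the wall may impose is σL/E = 58 × 700 / (46×10³) = 0.8826 mm.
So the gap has to take up the difference, g_min = δ_free − σL/E = 1.41 − 0.8826 = 0.5272 mm.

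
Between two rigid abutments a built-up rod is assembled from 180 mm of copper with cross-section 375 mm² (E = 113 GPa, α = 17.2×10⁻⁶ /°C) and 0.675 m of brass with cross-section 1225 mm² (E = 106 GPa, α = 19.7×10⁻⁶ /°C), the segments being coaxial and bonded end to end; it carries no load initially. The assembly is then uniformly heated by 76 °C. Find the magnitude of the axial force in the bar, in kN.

Free thermal expansion of the whole bar: Σ αᵢΔT Lᵢ = 17.2×10⁻⁶×76×180 + 19.7×10⁻⁶×76×675 = 1.246 mm.
The rigid supports impose zero overall length change; the single axial force P common to all segments must satisfy P Σ Lᵢ/(AᵢEᵢ) = δ_free.
Σ Lᵢ/(AᵢEᵢ) = 180/(375×113×10³) + 675/(1225×106×10³) = 9.446×10⁻⁶ mm/N.
Hence P = δ_free / Σ(L/AE) = 1.246/9.446×10⁻⁶ = 131.9 kN (compressive).

P ≈ 132 kN (compressive)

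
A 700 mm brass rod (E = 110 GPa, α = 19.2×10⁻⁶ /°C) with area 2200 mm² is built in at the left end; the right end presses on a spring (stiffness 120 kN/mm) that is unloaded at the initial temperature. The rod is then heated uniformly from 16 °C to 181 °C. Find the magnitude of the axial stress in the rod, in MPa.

σ ≈ 89.8 MPa (compressive)

If the spring were absent the rod would lengthen by αΔT L = 19.2×10⁻⁶ × 165 × 700 = 2.218 mm.
With a force P in the spring, the elastic change of the rod is PL/(AE) and that of the spring is P/k; compatibility requires their sum to equal δ_free.
So P = δ_free / [L/(AE) + 1/k] = 2.218 / [ 700/(2200×110×10³) + 1/(120×10³) ].
P = 2.218 / 1.123×10⁻⁵ = 197500 N.
σ = P/A = 197500/2200 = 89.79 MPa.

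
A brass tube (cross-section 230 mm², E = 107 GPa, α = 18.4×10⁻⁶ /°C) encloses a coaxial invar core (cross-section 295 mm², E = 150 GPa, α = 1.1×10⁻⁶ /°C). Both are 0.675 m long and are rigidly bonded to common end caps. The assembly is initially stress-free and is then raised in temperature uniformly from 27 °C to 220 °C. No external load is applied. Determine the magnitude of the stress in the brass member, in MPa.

σ ≈ 230 MPa (compressive)

Equilibrium of a rigid end plate with no external load gives equal and opposite internal forces ±P in the two members. Since α_{brass} > α_{invar}, heating drives the brass into compression and the invar into tension.
Compatibility of the two members (thermal + elastic change equal): (α₁ − α₂)ΔT = P·[1/(A₁E₁) + 1/(A₂E₂)].
|α₁ − α₂|·ΔT = 17.3×10⁻⁶ × 193 = 0.003339.
1/(A₁E₁) + 1/(A₂E₂) = 1/(230×107×10³) + 1/(295×150×10³) = 6.323×10⁻⁸ N⁻¹.
So P = 0.003339 / 6.323×10⁻⁸ = 52.8 kN.
σ_{brass} = P/A₁ = 52800/230 = 229.6 MPa, compressive.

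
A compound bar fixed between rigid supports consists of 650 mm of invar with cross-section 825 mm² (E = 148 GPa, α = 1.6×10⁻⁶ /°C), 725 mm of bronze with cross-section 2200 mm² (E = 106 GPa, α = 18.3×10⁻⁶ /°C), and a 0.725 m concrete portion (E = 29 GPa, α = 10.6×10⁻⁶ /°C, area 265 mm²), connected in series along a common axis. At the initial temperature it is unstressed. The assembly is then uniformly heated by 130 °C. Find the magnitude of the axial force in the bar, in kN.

P ≈ 27.8 kN (compressive)

If the supports were absent, the total length change would be Σ αᵢΔT Lᵢ = 1.6×10⁻⁶×130×650 + 18.3×10⁻⁶×130×725 + 10.6×10⁻⁶×130×725 = 2.859 mm.
The walls prevent any net length change, so an axial force P (same in every segment) develops. Compatibility: P · Σ Lᵢ/(AᵢEᵢ) = δ_free.
Σ Lᵢ/(AᵢEᵢ) = 650/(825×148×10³) + 725/(2200×106×10³) + 725/(265×29×10³) = 0.0001028 mm/N.
So P = 2.859 / 0.0001028 = 27.82 kN, compressive.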